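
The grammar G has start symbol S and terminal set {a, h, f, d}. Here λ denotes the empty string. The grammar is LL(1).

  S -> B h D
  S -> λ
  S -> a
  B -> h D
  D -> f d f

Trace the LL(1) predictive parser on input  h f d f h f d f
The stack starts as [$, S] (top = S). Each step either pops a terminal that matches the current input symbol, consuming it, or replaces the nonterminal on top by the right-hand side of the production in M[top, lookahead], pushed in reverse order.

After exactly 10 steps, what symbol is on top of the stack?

d

step 1: stack=$ S  input=h f d f h f d f $  — expand S -> B h D
step 2: stack=$ D h B  input=h f d f h f d f $  — expand B -> h D
step 3: stack=$ D h D h  input=h f d f h f d f $  — match h
step 4: stack=$ D h D  input=f d f h f d f $  — expand D -> f d f
step 5: stack=$ D h f d f  input=f d f h f d f $  — match f
step 6: stack=$ D h f d  input=d f h f d f $  — match d
step 7: stack=$ D h f  input=f h f d f $  — match f
step 8: stack=$ D h  input=h f d f $  — match h
step 9: stack=$ D  input=f d f $  — expand D -> f d f
step 10: stack=$ f d f  input=f d f $  — match f
Stack after step 10: $ f d (top = d).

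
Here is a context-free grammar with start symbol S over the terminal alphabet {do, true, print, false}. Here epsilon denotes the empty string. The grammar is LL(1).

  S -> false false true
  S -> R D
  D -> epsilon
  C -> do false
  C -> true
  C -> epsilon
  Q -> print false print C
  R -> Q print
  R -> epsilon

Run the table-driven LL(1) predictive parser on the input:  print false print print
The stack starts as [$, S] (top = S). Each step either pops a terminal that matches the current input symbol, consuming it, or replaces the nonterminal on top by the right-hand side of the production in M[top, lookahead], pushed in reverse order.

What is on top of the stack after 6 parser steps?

C

step 1: stack=$ S  input=print false print print $  — expand S -> R D
step 2: stack=$ D R  input=print false print print $  — expand R -> Q print
step 3: stack=$ D print Q  input=print false print print $  — expand Q -> print false print C
step 4: stack=$ D print C print false print  input=print false print print $  — match print
step 5: stack=$ D print C print false  input=false print print $  — match false
step 6: stack=$ D print C print  input=print print $  — match print
Stack after step 6: $ D print C (top = C).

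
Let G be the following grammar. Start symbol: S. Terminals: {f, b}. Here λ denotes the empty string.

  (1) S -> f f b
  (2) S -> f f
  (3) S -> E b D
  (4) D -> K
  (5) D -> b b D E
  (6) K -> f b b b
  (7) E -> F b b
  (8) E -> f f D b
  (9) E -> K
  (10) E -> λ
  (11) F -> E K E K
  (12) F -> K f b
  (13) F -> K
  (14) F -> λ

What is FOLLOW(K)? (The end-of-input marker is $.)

{$, b, f}

FIRST(K) = {f}
FIRST(D) = {b, f}  (via K)
FIRST(S) = {b, f}  (via E b D)
FIRST(E) = {λ, b, f}  (via F b b, K)
FIRST(F) = {λ, b, f}  (via E K E K, K f b, K)
FOLLOW(S) includes $ since S is the start symbol.
FOLLOW(S): S appears on no right-hand side. Thus FOLLOW(S) = {$}.
FOLLOW(D): in S->E b D, the suffix after D is empty, so FOLLOW(D) ⊇ FOLLOW(S) = {$}; in D->b b D E, D is followed by E with FIRST {λ, b, f}; in D->b b D E, the suffix after D is nullable (adds nothing new); in E->f f D b, D is followed by b with FIRST {b}. Thus FOLLOW(D) = {$, b, f}.
FOLLOW(E): in S->E b D, E is followed by b D with FIRST {b}; in D->b b D E, the suffix after E is empty, so FOLLOW(E) ⊇ FOLLOW(D) = {$, b, f}; in F->E K E K (occurrence 1), E is followed by K E K with FIRST {f}; in F->E K E K (occurrence 2), E is followed by K with FIRST {f}. Thus FOLLOW(E) = {$, b, f}.
FOLLOW(F): in E->F b b, F is followed by b b with FIRST {b}. Thus FOLLOW(F) = {b}.
FOLLOW(K): in D->K, the suffix after K is empty, so FOLLOW(K) ⊇ FOLLOW(D) = {$, b, f}; in E->K, the suffix after K is empty, so FOLLOW(K) ⊇ FOLLOW(E) = {$, b, f}; in F->E K E K (occurrence 1), K is followed by E K with FIRST {b, f}; in F->E K E K (occurrence 2), the suffix after K is empty, so FOLLOW(K) ⊇ FOLLOW(F) = {b}; in F->K f b, K is followed by f b with FIRST {f}; in F->K, the suffix after K is empty, so FOLLOW(K) ⊇ FOLLOW(F) = {b}. Thus FOLLOW(K) = {$, b, f}.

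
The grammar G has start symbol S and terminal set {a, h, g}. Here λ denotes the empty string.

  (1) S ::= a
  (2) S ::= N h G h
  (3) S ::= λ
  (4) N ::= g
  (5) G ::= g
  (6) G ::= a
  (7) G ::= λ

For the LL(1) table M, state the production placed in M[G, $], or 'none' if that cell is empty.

FIRST(N) = {g}
FIRST(G) = {λ, a, g}
FIRST(S) = {λ, a, g}  (via N h G h)
FOLLOW(S) includes $ since S is the start symbol.
FOLLOW(G): in S::=N h G h, G is followed by h with FIRST {h}. Thus FOLLOW(G) = {h}.
For G ::= g: FIRST(g) = {g}, so it goes in M[G, t] for t ∈ {g}.
For G ::= a: FIRST(a) = {a}, so it goes in M[G, t] for t ∈ {a}.
For G ::= λ: FIRST(λ) = {λ}, so it goes in M[G, t] for t ∈ {}; since λ ∈ FIRST, also for every t ∈ FOLLOW(G) = {h}.
None of these place a production in M[G, $].

none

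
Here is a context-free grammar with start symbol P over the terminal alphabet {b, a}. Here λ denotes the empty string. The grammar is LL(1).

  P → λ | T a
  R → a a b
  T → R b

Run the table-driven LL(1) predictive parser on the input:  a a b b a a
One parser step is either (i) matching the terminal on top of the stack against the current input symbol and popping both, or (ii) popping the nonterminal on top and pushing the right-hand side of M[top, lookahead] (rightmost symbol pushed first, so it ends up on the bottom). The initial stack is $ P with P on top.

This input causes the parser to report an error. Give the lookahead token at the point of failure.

a

     Stack        Input          Action
  1  $ P          a a b b a a $  expand P → T a
  2  $ a T        a a b b a a $  expand T → R b
  3  $ a b R      a a b b a a $  expand R → a a b
  4  $ a b b a a  a a b b a a $  match a
  5  $ a b b a    a b b a a $    match a
  6  $ a b b      b b a a $      match b
  7  $ a b        b a a $        match b
  8  $ a          a a $          match a
  9  $            a $            error: stack empty but input remains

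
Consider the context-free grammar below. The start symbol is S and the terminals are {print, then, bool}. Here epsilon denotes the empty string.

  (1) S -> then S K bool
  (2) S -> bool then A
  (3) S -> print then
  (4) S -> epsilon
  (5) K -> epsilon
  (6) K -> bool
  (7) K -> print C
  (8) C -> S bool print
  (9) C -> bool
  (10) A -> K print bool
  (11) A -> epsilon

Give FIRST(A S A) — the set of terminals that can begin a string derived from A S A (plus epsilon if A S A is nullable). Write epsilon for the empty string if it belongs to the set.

FIRST(S) = {epsilon, bool, print, then}
FIRST(K) = {epsilon, bool, print}
FIRST(C) = {bool, print, then}  (via S bool print)
FIRST(A) = {epsilon, bool, print}  (via K print bool)
FIRST(A S A): take FIRST of each symbol in turn, carrying on past any symbol whose FIRST contains epsilon; result {epsilon, bool, print, then}.

{epsilon, bool, print, then}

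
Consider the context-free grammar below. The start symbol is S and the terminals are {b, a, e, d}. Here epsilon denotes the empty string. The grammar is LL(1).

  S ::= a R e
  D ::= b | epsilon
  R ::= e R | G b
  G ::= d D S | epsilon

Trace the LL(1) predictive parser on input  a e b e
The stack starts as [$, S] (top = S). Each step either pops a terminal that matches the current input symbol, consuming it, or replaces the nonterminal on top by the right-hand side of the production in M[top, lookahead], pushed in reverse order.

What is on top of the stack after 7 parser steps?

e

step 1: stack=$ S  input=a e b e $  — expand S ::= a R e
step 2: stack=$ e R a  input=a e b e $  — match a
step 3: stack=$ e R  input=e b e $  — expand R ::= e R
step 4: stack=$ e R e  input=e b e $  — match e
step 5: stack=$ e R  input=b e $  — expand R ::= G b
step 6: stack=$ e b G  input=b e $  — expand G ::= epsilon
step 7: stack=$ e b  input=b e $  — match b
Stack after step 7: $ e (top = e).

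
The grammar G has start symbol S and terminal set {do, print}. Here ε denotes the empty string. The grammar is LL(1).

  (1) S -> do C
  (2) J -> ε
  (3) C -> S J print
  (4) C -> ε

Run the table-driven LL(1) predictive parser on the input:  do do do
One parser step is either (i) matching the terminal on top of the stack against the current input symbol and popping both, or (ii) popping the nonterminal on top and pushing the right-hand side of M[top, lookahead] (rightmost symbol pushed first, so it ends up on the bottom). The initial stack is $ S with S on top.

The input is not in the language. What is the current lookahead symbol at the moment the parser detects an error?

$

      Stack                   Input       Action
   1  $ S                     do do do $  expand S -> do C
   2  $ C do                  do do do $  match do
   3  $ C                     do do $     expand C -> S J print
   4  $ print J S             do do $     expand S -> do C
   5  $ print J C do          do do $     match do
   6  $ print J C             do $        expand C -> S J print
   7  $ print J print J S     do $        expand S -> do C
   8  $ print J print J C do  do $        match do
   9  $ print J print J C     $           expand C -> ε
  10  $ print J print J       $           error: M[J, $] is empty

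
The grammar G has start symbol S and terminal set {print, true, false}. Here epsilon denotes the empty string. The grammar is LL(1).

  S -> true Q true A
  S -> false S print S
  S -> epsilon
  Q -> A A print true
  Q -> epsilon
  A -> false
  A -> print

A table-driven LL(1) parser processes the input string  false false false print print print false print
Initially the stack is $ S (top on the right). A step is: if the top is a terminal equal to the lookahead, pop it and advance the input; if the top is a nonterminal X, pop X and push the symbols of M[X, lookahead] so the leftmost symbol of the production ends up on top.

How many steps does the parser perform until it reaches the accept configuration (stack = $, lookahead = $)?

17

step 1: stack=$ S  input=false false false print print print false print $  — expand S -> false S print S
step 2: stack=$ S print S false  input=false false false print print print false print $  — match false
step 3: stack=$ S print S  input=false false print print print false print $  — expand S -> false S print S
step 4: stack=$ S print S print S false  input=false false print print print false print $  — match false
step 5: stack=$ S print S print S  input=false print print print false print $  — expand S -> false S print S
step 6: stack=$ S print S print S print S false  input=false print print print false print $  — match false
step 7: stack=$ S print S print S print S  input=print print print false print $  — expand S -> epsilon
step 8: stack=$ S print S print S print  input=print print print false print $  — match print
step 9: stack=$ S print S print S  input=print print false print $  — expand S -> epsilon
step 10: stack=$ S print S print  input=print print false print $  — match print
step 11: stack=$ S print S  input=print false print $  — expand S -> epsilon
step 12: stack=$ S print  input=print false print $  — match print
step 13: stack=$ S  input=false print $  — expand S -> false S print S
step 14: stack=$ S print S false  input=false print $  — match false
step 15: stack=$ S print S  input=print $  — expand S -> epsilon
step 16: stack=$ S print  input=print $  — match print
step 17: stack=$ S  input=$  — expand S -> epsilon
Accept reached after 17 steps.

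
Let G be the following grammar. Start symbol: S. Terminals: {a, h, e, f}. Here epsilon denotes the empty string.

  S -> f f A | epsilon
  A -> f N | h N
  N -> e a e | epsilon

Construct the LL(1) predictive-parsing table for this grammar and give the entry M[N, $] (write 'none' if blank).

N -> epsilon

FIRST(S) = {epsilon, f}
FIRST(A) = {f, h}
FIRST(N) = {epsilon, e}
FOLLOW(S) includes $ since S is the start symbol.
FOLLOW(A): in S->f f A, the suffix after A is empty, so FOLLOW(A) ⊇ FOLLOW(S) = {$}. Thus FOLLOW(A) = {$}.
FOLLOW(N): in A->f N, the suffix after N is empty, so FOLLOW(N) ⊇ FOLLOW(A) = {$}; in A->h N, the suffix after N is empty, so FOLLOW(N) ⊇ FOLLOW(A) = {$}. Thus FOLLOW(N) = {$}.
For N -> e a e: FIRST(e a e) = {e}, so it goes in M[N, t] for t ∈ {e}.
For N -> epsilon: FIRST(epsilon) = {epsilon}, so it goes in M[N, t] for t ∈ {}; since epsilon ∈ FIRST, also for every t ∈ FOLLOW(N) = {$}.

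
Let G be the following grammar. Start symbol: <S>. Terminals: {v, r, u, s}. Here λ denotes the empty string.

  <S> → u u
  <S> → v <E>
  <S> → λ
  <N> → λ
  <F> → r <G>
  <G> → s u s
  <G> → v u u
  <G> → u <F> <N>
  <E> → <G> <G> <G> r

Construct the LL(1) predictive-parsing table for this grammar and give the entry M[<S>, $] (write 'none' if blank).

FIRST(<S>) = {λ, u, v}
FIRST(<N>) = {λ}
FIRST(<F>) = {r}
FIRST(<G>) = {s, u, v}
FIRST(<E>) = {s, u, v}  (via <G> <G> <G> r)
FOLLOW(<S>) includes $ since <S> is the start symbol.
FOLLOW(<S>): <S> appears on no right-hand side. Thus FOLLOW(<S>) = {$}.
For <S> → u u: FIRST(u u) = {u}, so it goes in M[<S>, t] for t ∈ {u}.
For <S> → v <E>: FIRST(v <E>) = {v}, so it goes in M[<S>, t] for t ∈ {v}.
For <S> → λ: FIRST(λ) = {λ}, so it goes in M[<S>, t] for t ∈ {}; since λ ∈ FIRST, also for every t ∈ FOLLOW(<S>) = {$}.

<S> → λ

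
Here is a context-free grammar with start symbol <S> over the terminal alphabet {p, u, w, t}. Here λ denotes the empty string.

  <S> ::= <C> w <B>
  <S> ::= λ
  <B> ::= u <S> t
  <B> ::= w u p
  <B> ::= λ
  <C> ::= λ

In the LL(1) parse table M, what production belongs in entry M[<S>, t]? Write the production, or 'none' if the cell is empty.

<S> ::= λ

FIRST(<B>) = {λ, u, w}
FIRST(<C>) = {λ}
FIRST(<S>) = {λ, w}  (via <C> w <B>)
FOLLOW(<S>) includes $ since <S> is the start symbol.
FOLLOW(<S>): in <B>::=u <S> t, <S> is followed by t with FIRST {t}. Thus FOLLOW(<S>) = {$, t}.
For <S> ::= <C> w <B>: FIRST(<C> w <B>) = {w}, so it goes in M[<S>, t] for t ∈ {w}.
For <S> ::= λ: FIRST(λ) = {λ}, so it goes in M[<S>, t] for t ∈ {}; since λ ∈ FIRST, also for every t ∈ FOLLOW(<S>) = {$, t}.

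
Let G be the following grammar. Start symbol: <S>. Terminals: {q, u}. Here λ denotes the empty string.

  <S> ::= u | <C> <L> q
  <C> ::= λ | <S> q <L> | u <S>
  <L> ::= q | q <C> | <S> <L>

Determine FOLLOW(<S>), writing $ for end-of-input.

FIRST(<S>) = {q, u}  (via <C> <L> q)
FIRST(<C>) = {λ, q, u}  (via <S> q <L>)
FIRST(<L>) = {q, u}  (via <S> <L>)
FOLLOW(<S>) includes $ since <S> is the start symbol.
FOLLOW(<S>): in <C>::=<S> q <L>, <S> is followed by q <L> with FIRST {q}; in <C>::=u <S>, the suffix after <S> is empty, so FOLLOW(<S>) ⊇ FOLLOW(<C>) = {q, u}; in <L>::=<S> <L>, <S> is followed by <L> with FIRST {q, u}. Thus FOLLOW(<S>) = {$, q, u}.
FOLLOW(<C>): in <S>::=<C> <L> q, <C> is followed by <L> q with FIRST {q, u}; in <L>::=q <C>, the suffix after <C> is empty, so FOLLOW(<C>) ⊇ FOLLOW(<L>) = {q, u}. Thus FOLLOW(<C>) = {q, u}.
FOLLOW(<L>): in <S>::=<C> <L> q, <L> is followed by q with FIRST {q}; in <C>::=<S> q <L>, the suffix after <L> is empty, so FOLLOW(<L>) ⊇ FOLLOW(<C>) = {q, u}; in <L>::=<S> <L>, the suffix after <L> is empty (adds nothing new). Thus FOLLOW(<L>) = {q, u}.

{$, q, u}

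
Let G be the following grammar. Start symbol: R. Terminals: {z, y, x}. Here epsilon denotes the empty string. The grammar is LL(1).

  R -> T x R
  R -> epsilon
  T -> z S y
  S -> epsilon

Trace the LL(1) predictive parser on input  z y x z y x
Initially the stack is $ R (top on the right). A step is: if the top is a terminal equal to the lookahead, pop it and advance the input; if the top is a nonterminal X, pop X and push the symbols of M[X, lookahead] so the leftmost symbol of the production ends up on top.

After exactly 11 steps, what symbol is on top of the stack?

step 1: stack=$ R  input=z y x z y x $  — expand R -> T x R
step 2: stack=$ R x T  input=z y x z y x $  — expand T -> z S y
step 3: stack=$ R x y S z  input=z y x z y x $  — match z
step 4: stack=$ R x y S  input=y x z y x $  — expand S -> epsilon
step 5: stack=$ R x y  input=y x z y x $  — match y
step 6: stack=$ R x  input=x z y x $  — match x
step 7: stack=$ R  input=z y x $  — expand R -> T x R
step 8: stack=$ R x T  input=z y x $  — expand T -> z S y
step 9: stack=$ R x y S z  input=z y x $  — match z
step 10: stack=$ R x y S  input=y x $  — expand S -> epsilon
step 11: stack=$ R x y  input=y x $  — match y
Stack after step 11: $ R x (top = x).

x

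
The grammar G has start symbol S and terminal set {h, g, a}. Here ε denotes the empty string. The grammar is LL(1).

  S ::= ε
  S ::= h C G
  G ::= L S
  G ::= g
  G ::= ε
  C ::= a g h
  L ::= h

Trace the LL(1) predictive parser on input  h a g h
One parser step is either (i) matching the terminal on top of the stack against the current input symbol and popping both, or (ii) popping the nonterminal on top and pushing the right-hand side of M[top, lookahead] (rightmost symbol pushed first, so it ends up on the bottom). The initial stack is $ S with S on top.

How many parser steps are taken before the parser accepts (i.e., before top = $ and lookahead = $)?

7

step 1: stack=$ S  input=h a g h $  — expand S ::= h C G
step 2: stack=$ G C h  input=h a g h $  — match h
step 3: stack=$ G C  input=a g h $  — expand C ::= a g h
step 4: stack=$ G h g a  input=a g h $  — match a
step 5: stack=$ G h g  input=g h $  — match g
step 6: stack=$ G h  input=h $  — match h
step 7: stack=$ G  input=$  — expand G ::= ε
Accept reached after 7 steps.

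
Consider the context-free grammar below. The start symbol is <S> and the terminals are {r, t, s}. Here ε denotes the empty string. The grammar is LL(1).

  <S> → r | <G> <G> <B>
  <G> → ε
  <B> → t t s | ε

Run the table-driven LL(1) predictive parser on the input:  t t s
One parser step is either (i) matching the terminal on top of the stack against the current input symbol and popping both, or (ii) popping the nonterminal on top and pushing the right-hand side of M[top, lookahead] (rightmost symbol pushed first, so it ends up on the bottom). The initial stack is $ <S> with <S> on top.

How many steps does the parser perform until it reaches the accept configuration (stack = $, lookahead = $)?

7

step 1: stack=$ <S>  input=t t s $  — expand <S> → <G> <G> <B>
step 2: stack=$ <B> <G> <G>  input=t t s $  — expand <G> → ε
step 3: stack=$ <B> <G>  input=t t s $  — expand <G> → ε
step 4: stack=$ <B>  input=t t s $  — expand <B> → t t s
step 5: stack=$ s t t  input=t t s $  — match t
step 6: stack=$ s t  input=t s $  — match t
step 7: stack=$ s  input=s $  — match s
Accept reached after 7 steps.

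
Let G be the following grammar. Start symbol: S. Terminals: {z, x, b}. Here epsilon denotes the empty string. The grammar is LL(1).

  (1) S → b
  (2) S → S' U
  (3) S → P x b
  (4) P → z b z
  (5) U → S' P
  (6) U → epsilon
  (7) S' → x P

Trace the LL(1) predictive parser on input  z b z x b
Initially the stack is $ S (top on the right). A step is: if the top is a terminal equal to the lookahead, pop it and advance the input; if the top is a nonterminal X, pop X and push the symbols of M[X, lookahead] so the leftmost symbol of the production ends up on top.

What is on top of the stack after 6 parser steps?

b

step 1: stack=$ S  input=z b z x b $  — expand S → P x b
step 2: stack=$ b x P  input=z b z x b $  — expand P → z b z
step 3: stack=$ b x z b z  input=z b z x b $  — match z
step 4: stack=$ b x z b  input=b z x b $  — match b
step 5: stack=$ b x z  input=z x b $  — match z
step 6: stack=$ b x  input=x b $  — match x
Stack after step 6: $ b (top = b).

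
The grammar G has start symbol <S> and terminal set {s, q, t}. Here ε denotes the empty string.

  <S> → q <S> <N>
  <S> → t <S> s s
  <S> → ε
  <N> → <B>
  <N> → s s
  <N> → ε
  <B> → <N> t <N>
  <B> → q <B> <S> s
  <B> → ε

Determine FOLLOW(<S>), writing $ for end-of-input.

FIRST(<S>): from <S>→q <S> <N> we get {q}; from <S>→t <S> s s we get {t}; from <S>→ε we get {ε}. So FIRST(<S>) = {ε, q, t}.
FIRST(<N>): from <N>→<B> we get {ε, q, s, t}; from <N>→s s we get {s}; from <N>→ε we get {ε}. So FIRST(<N>) = {ε, q, s, t}.
FIRST(<B>): from <B>→<N> t <N> we get {q, s, t}; from <B>→q <B> <S> s we get {q}; from <B>→ε we get {ε}. So FIRST(<B>) = {ε, q, s, t}.
FOLLOW(<S>) includes $ since <S> is the start symbol.
FOLLOW(<S>): in <S>→q <S> <N>, <S> is followed by <N> with FIRST {ε, q, s, t}; in <S>→q <S> <N>, the suffix after <S> is nullable (adds nothing new); in <S>→t <S> s s, <S> is followed by s s with FIRST {s}; in <B>→q <B> <S> s, <S> is followed by s with FIRST {s}. Thus FOLLOW(<S>) = {$, q, s, t}.
FOLLOW(<N>): in <S>→q <S> <N>, the suffix after <N> is empty, so FOLLOW(<N>) ⊇ FOLLOW(<S>) = {$, q, s, t}; in <B>→<N> t <N> (occurrence 1), <N> is followed by t <N> with FIRST {t}; in <B>→<N> t <N> (occurrence 2), the suffix after <N> is empty, so FOLLOW(<N>) ⊇ FOLLOW(<B>) = {$, q, s, t}. Thus FOLLOW(<N>) = {$, q, s, t}.
FOLLOW(<B>): in <N>→<B>, the suffix after <B> is empty, so FOLLOW(<B>) ⊇ FOLLOW(<N>) = {$, q, s, t}; in <B>→q <B> <S> s, <B> is followed by <S> s with FIRST {q, s, t}. Thus FOLLOW(<B>) = {$, q, s, t}.

{$, q, s, t}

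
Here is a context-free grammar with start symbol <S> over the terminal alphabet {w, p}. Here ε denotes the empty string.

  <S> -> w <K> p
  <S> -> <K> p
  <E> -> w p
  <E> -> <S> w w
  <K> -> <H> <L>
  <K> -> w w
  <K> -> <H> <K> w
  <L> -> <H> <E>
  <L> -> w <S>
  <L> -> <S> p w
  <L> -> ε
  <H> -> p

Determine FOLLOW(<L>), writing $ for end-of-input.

FIRST(<H>): from <H>->p we get {p}. So FIRST(<H>) = {p}.
FIRST(<K>): from <K>-><H> <L> we get {p}; from <K>->w w we get {w}; from <K>-><H> <K> w we get {p}. So FIRST(<K>) = {p, w}.
FIRST(<S>): from <S>->w <K> p we get {w}; from <S>-><K> p we get {p, w}. So FIRST(<S>) = {p, w}.
FIRST(<E>): from <E>->w p we get {w}; from <E>-><S> w w we get {p, w}. So FIRST(<E>) = {p, w}.
FIRST(<L>): from <L>-><H> <E> we get {p}; from <L>->w <S> we get {w}; from <L>-><S> p w we get {p, w}; from <L>->ε we get {ε}. So FIRST(<L>) = {ε, p, w}.
FOLLOW(<S>) includes $ since <S> is the start symbol.
FOLLOW(<K>): in <S>->w <K> p, <K> is followed by p with FIRST {p}; in <S>-><K> p, <K> is followed by p with FIRST {p}; in <K>-><H> <K> w, <K> is followed by w with FIRST {w}. Thus FOLLOW(<K>) = {p, w}.
FOLLOW(<L>): in <K>-><H> <L>, the suffix after <L> is empty, so FOLLOW(<L>) ⊇ FOLLOW(<K>) = {p, w}. Thus FOLLOW(<L>) = {p, w}.
FOLLOW(<S>): in <E>-><S> w w, <S> is followed by w w with FIRST {w}; in <L>->w <S>, the suffix after <S> is empty, so FOLLOW(<S>) ⊇ FOLLOW(<L>) = {p, w}; in <L>-><S> p w, <S> is followed by p w with FIRST {p}. Thus FOLLOW(<S>) = {$, p, w}.
FOLLOW(<E>): in <L>-><H> <E>, the suffix after <E> is empty, so FOLLOW(<E>) ⊇ FOLLOW(<L>) = {p, w}. Thus FOLLOW(<E>) = {p, w}.
FOLLOW(<H>): in <K>-><H> <L>, <H> is followed by <L> with FIRST {ε, p, w}; in <K>-><H> <L>, the suffix after <H> is nullable, so FOLLOW(<H>) ⊇ FOLLOW(<K>) = {p, w}; in <K>-><H> <K> w, <H> is followed by <K> w with FIRST {p, w}; in <L>-><H> <E>, <H> is followed by <E> with FIRST {p, w}. Thus FOLLOW(<H>) = {p, w}.

{p, w}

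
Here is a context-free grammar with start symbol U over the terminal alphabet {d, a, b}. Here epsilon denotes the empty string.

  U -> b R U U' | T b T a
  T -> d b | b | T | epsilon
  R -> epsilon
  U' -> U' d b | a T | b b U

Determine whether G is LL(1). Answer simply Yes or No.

FIRST(U) = {b, d}
FIRST(T) = {epsilon, b, d}
FIRST(R) = {epsilon}
FIRST(U') = {a, b}
FOLLOW(U) = {$, a, b, d}
FOLLOW(T) = {$, a, b, d}
FOLLOW(R) = {b, d}
FOLLOW(U') = {$, a, b, d}
Cell M[T, $] receives both T -> T and T -> epsilon — the grammar is not LL(1).

No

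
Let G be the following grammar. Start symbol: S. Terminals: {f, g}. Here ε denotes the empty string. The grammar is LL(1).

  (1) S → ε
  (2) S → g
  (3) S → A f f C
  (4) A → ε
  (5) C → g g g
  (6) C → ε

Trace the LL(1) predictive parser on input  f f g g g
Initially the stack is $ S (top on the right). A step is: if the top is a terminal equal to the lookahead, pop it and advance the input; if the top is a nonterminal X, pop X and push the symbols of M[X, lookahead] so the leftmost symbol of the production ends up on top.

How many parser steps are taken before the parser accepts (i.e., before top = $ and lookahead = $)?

step 1: stack=$ S  input=f f g g g $  — expand S → A f f C
step 2: stack=$ C f f A  input=f f g g g $  — expand A → ε
step 3: stack=$ C f f  input=f f g g g $  — match f
step 4: stack=$ C f  input=f g g g $  — match f
step 5: stack=$ C  input=g g g $  — expand C → g g g
step 6: stack=$ g g g  input=g g g $  — match g
step 7: stack=$ g g  input=g g $  — match g
step 8: stack=$ g  input=g $  — match g
Accept reached after 8 steps.

8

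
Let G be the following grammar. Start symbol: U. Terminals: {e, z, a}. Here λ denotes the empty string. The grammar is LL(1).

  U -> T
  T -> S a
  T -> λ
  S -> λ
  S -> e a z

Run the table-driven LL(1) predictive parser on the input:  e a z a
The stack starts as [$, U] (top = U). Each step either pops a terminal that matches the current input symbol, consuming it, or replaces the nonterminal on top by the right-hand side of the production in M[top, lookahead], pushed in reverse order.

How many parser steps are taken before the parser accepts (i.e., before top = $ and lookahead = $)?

step 1: stack=$ U  input=e a z a $  — expand U -> T
step 2: stack=$ T  input=e a z a $  — expand T -> S a
step 3: stack=$ a S  input=e a z a $  — expand S -> e a z
step 4: stack=$ a z a e  input=e a z a $  — match e
step 5: stack=$ a z a  input=a z a $  — match a
step 6: stack=$ a z  input=z a $  — match z
step 7: stack=$ a  input=a $  — match a
Accept reached after 7 steps.

7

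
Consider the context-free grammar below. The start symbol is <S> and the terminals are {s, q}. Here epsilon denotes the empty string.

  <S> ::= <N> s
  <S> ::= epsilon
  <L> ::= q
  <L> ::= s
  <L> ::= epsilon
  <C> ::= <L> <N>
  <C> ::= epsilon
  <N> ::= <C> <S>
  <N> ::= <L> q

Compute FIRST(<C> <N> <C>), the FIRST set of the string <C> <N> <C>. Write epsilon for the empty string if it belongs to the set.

FIRST(<L>): from <L>::=q we get {q}; from <L>::=s we get {s}; from <L>::=epsilon we get {epsilon}. So FIRST(<L>) = {epsilon, q, s}.
FIRST(<S>): from <S>::=<N> s we get {q, s}; from <S>::=epsilon we get {epsilon}. So FIRST(<S>) = {epsilon, q, s}.
FIRST(<C>): from <C>::=<L> <N> we get {epsilon, q, s}; from <C>::=epsilon we get {epsilon}. So FIRST(<C>) = {epsilon, q, s}.
FIRST(<N>): from <N>::=<C> <S> we get {epsilon, q, s}; from <N>::=<L> q we get {q, s}. So FIRST(<N>) = {epsilon, q, s}.
FIRST(<C> <N> <C>): take FIRST of each symbol in turn, carrying on past any symbol whose FIRST contains epsilon; result {epsilon, q, s}.

{epsilon, q, s}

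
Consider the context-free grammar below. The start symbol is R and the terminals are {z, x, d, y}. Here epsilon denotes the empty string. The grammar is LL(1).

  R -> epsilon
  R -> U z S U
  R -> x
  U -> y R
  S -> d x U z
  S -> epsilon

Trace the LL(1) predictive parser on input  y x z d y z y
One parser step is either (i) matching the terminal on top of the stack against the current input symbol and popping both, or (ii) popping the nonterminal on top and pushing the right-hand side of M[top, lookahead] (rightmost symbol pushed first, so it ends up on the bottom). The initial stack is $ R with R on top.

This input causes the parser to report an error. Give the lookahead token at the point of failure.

     Stack        Input            Action
  1  $ R          y x z d y z y $  expand R -> U z S U
  2  $ U S z U    y x z d y z y $  expand U -> y R
  3  $ U S z R y  y x z d y z y $  match y
  4  $ U S z R    x z d y z y $    expand R -> x
  5  $ U S z x    x z d y z y $    match x
  6  $ U S z      z d y z y $      match z
  7  $ U S        d y z y $        expand S -> d x U z
  8  $ U z U x d  d y z y $        match d
  9  $ U z U x    y z y $          error: top is terminal x but lookahead is y

y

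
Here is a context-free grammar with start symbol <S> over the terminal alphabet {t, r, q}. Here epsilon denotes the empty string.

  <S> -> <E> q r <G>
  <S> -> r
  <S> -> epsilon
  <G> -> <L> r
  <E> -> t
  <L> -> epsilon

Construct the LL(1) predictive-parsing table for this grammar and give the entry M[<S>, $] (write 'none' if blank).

<S> -> epsilon

FIRST(<E>): from <E>->t we get {t}. So FIRST(<E>) = {t}.
FIRST(<L>): from <L>->epsilon we get {epsilon}. So FIRST(<L>) = {epsilon}.
FIRST(<S>): from <S>-><E> q r <G> we get {t}; from <S>->r we get {r}; from <S>->epsilon we get {epsilon}. So FIRST(<S>) = {epsilon, r, t}.
FIRST(<G>): from <G>-><L> r we get {r}. So FIRST(<G>) = {r}.
FOLLOW(<S>) includes $ since <S> is the start symbol.
FOLLOW(<S>): <S> appears on no right-hand side. Thus FOLLOW(<S>) = {$}.
For <S> -> <E> q r <G>: FIRST(<E> q r <G>) = {t}, so it goes in M[<S>, t] for t ∈ {t}.
For <S> -> r: FIRST(r) = {r}, so it goes in M[<S>, t] for t ∈ {r}.
For <S> -> epsilon: FIRST(epsilon) = {epsilon}, so it goes in M[<S>, t] for t ∈ {}; since epsilon ∈ FIRST, also for every t ∈ FOLLOW(<S>) = {$}.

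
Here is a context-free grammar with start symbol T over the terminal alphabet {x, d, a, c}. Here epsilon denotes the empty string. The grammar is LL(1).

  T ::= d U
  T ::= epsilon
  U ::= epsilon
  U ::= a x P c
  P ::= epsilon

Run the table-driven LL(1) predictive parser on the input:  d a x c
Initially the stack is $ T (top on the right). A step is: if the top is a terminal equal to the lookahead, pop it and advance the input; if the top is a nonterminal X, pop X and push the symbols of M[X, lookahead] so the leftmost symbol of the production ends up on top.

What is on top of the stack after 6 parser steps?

c

     Stack      Input      Action
  1  $ T        d a x c $  expand T ::= d U
  2  $ U d      d a x c $  match d
  3  $ U        a x c $    expand U ::= a x P c
  4  $ c P x a  a x c $    match a
  5  $ c P x    x c $      match x
  6  $ c P      c $        expand P ::= epsilon
Stack after step 6: $ c (top = c).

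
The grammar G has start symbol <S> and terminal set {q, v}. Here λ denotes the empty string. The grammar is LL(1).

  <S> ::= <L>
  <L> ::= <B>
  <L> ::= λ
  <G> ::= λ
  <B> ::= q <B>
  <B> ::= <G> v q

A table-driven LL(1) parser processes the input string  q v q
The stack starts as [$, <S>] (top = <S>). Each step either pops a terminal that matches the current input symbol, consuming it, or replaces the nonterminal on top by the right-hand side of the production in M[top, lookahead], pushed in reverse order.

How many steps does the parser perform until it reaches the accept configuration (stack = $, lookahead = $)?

     Stack      Input    Action
  1  $ <S>      q v q $  expand <S> ::= <L>
  2  $ <L>      q v q $  expand <L> ::= <B>
  3  $ <B>      q v q $  expand <B> ::= q <B>
  4  $ <B> q    q v q $  match q
  5  $ <B>      v q $    expand <B> ::= <G> v q
  6  $ q v <G>  v q $    expand <G> ::= λ
  7  $ q v      v q $    match v
  8  $ q        q $      match q
Accept reached after 8 steps.

8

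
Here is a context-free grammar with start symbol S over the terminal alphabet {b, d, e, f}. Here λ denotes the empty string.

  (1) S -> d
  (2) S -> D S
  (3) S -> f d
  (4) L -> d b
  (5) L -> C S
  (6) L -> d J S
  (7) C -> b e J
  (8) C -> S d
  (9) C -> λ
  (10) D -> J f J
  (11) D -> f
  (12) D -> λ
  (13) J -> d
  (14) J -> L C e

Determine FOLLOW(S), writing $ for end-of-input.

FIRST(S) = {b, d, f}  (via D S)
FIRST(C) = {λ, b, d, f}  (via S d)
FIRST(L) = {b, d, f}  (via C S)
FIRST(J) = {b, d, f}  (via L C e)
FIRST(D) = {λ, b, d, f}  (via J f J)
FOLLOW(S) includes $ since S is the start symbol.
FOLLOW(L): in J->L C e, L is followed by C e with FIRST {b, d, e, f}. Thus FOLLOW(L) = {b, d, e, f}.
FOLLOW(S): in S->D S, the suffix after S is empty (adds nothing new); in L->C S, the suffix after S is empty, so FOLLOW(S) ⊇ FOLLOW(L) = {b, d, e, f}; in L->d J S, the suffix after S is empty, so FOLLOW(S) ⊇ FOLLOW(L) = {b, d, e, f}; in C->S d, S is followed by d with FIRST {d}. Thus FOLLOW(S) = {$, b, d, e, f}.
FOLLOW(C): in L->C S, C is followed by S with FIRST {b, d, f}; in J->L C e, C is followed by e with FIRST {e}. Thus FOLLOW(C) = {b, d, e, f}.
FOLLOW(D): in S->D S, D is followed by S with FIRST {b, d, f}. Thus FOLLOW(D) = {b, d, f}.
FOLLOW(J): in L->d J S, J is followed by S with FIRST {b, d, f}; in C->b e J, the suffix after J is empty, so FOLLOW(J) ⊇ FOLLOW(C) = {b, d, e, f}; in D->J f J (occurrence 1), J is followed by f J with FIRST {f}; in D->J f J (occurrence 2), the suffix after J is empty, so FOLLOW(J) ⊇ FOLLOW(D) = {b, d, f}. Thus FOLLOW(J) = {b, d, e, f}.

{$, b, d, e, f}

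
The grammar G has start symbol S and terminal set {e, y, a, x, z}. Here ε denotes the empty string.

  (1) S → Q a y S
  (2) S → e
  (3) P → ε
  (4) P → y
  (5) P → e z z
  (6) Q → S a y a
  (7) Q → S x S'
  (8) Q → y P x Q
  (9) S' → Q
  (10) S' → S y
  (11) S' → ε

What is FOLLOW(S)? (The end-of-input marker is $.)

{$, a, x, y}

FIRST(P): from P→ε we get {ε}; from P→y we get {y}; from P→e z z we get {e}. So FIRST(P) = {ε, e, y}.
FIRST(S): from S→Q a y S we get {e, y}; from S→e we get {e}. So FIRST(S) = {e, y}.
FIRST(Q): from Q→S a y a we get {e, y}; from Q→S x S' we get {e, y}; from Q→y P x Q we get {y}. So FIRST(Q) = {e, y}.
FIRST(S'): from S'→Q we get {e, y}; from S'→S y we get {e, y}; from S'→ε we get {ε}. So FIRST(S') = {ε, e, y}.
FOLLOW(S) includes $ since S is the start symbol.
FOLLOW(S): in S→Q a y S, the suffix after S is empty (adds nothing new); in Q→S a y a, S is followed by a y a with FIRST {a}; in Q→S x S', S is followed by x S' with FIRST {x}; in S'→S y, S is followed by y with FIRST {y}. Thus FOLLOW(S) = {$, a, x, y}.
FOLLOW(P): in Q→y P x Q, P is followed by x Q with FIRST {x}. Thus FOLLOW(P) = {x}.
FOLLOW(Q): in S→Q a y S, Q is followed by a y S with FIRST {a}; in Q→y P x Q, the suffix after Q is empty (adds nothing new); in S'→Q, the suffix after Q is empty, so FOLLOW(Q) ⊇ FOLLOW(S') = {a}. Thus FOLLOW(Q) = {a}.
FOLLOW(S'): in Q→S x S', the suffix after S' is empty, so FOLLOW(S') ⊇ FOLLOW(Q) = {a}. Thus FOLLOW(S') = {a}.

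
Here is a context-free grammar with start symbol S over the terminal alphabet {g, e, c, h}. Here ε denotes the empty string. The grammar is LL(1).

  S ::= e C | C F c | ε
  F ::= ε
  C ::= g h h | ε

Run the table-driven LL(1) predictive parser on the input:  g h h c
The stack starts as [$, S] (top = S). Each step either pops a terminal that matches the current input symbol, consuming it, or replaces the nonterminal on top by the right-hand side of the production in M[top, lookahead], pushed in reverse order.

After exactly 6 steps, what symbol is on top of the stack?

     Stack        Input      Action
  1  $ S          g h h c $  expand S ::= C F c
  2  $ c F C      g h h c $  expand C ::= g h h
  3  $ c F h h g  g h h c $  match g
  4  $ c F h h    h h c $    match h
  5  $ c F h      h c $      match h
  6  $ c F        c $        expand F ::= ε
Stack after step 6: $ c (top = c).

c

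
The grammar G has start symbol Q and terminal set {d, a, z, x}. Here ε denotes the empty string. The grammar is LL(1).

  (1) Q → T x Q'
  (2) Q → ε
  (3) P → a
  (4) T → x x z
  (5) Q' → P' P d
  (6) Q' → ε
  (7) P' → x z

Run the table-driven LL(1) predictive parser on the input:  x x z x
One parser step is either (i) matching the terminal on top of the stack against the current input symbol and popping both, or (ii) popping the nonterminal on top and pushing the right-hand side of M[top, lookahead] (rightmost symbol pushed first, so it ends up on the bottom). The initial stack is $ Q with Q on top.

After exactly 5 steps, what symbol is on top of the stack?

x

     Stack         Input      Action
  1  $ Q           x x z x $  expand Q → T x Q'
  2  $ Q' x T      x x z x $  expand T → x x z
  3  $ Q' x z x x  x x z x $  match x
  4  $ Q' x z x    x z x $    match x
  5  $ Q' x z      z x $      match z
Stack after step 5: $ Q' x (top = x).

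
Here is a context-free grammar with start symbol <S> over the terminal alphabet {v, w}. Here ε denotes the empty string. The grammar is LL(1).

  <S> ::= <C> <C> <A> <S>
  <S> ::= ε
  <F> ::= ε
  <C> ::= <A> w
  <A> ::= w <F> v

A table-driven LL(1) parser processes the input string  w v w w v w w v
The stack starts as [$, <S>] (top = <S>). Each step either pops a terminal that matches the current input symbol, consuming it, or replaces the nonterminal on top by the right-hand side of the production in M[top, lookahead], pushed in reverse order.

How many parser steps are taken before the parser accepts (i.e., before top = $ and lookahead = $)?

step 1: stack=$ <S>  input=w v w w v w w v $  — expand <S> ::= <C> <C> <A> <S>
step 2: stack=$ <S> <A> <C> <C>  input=w v w w v w w v $  — expand <C> ::= <A> w
step 3: stack=$ <S> <A> <C> w <A>  input=w v w w v w w v $  — expand <A> ::= w <F> v
step 4: stack=$ <S> <A> <C> w v <F> w  input=w v w w v w w v $  — match w
step 5: stack=$ <S> <A> <C> w v <F>  input=v w w v w w v $  — expand <F> ::= ε
step 6: stack=$ <S> <A> <C> w v  input=v w w v w w v $  — match v
step 7: stack=$ <S> <A> <C> w  input=w w v w w v $  — match w
step 8: stack=$ <S> <A> <C>  input=w v w w v $  — expand <C> ::= <A> w
step 9: stack=$ <S> <A> w <A>  input=w v w w v $  — expand <A> ::= w <F> v
step 10: stack=$ <S> <A> w v <F> w  input=w v w w v $  — match w
step 11: stack=$ <S> <A> w v <F>  input=v w w v $  — expand <F> ::= ε
step 12: stack=$ <S> <A> w v  input=v w w v $  — match v
step 13: stack=$ <S> <A> w  input=w w v $  — match w
step 14: stack=$ <S> <A>  input=w v $  — expand <A> ::= w <F> v
step 15: stack=$ <S> v <F> w  input=w v $  — match w
step 16: stack=$ <S> v <F>  input=v $  — expand <F> ::= ε
step 17: stack=$ <S> v  input=v $  — match v
step 18: stack=$ <S>  input=$  — expand <S> ::= ε
Accept reached after 18 steps.

18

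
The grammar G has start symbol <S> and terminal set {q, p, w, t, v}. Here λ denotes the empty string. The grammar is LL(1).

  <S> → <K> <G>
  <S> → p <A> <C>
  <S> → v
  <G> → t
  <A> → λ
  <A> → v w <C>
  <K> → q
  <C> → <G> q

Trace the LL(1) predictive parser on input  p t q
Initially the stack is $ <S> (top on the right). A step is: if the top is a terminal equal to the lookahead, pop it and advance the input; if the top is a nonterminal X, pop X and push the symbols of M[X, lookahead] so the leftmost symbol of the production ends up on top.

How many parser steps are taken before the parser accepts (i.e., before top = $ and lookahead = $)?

step 1: stack=$ <S>  input=p t q $  — expand <S> → p <A> <C>
step 2: stack=$ <C> <A> p  input=p t q $  — match p
step 3: stack=$ <C> <A>  input=t q $  — expand <A> → λ
step 4: stack=$ <C>  input=t q $  — expand <C> → <G> q
step 5: stack=$ q <G>  input=t q $  — expand <G> → t
step 6: stack=$ q t  input=t q $  — match t
step 7: stack=$ q  input=q $  — match q
Accept reached after 7 steps.

7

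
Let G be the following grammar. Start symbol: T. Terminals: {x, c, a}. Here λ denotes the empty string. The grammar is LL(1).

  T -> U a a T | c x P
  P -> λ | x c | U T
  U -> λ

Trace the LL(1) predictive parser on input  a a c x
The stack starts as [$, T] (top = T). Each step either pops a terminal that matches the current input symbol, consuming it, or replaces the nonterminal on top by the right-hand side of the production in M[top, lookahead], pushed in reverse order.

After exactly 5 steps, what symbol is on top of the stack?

step 1: stack=$ T  input=a a c x $  — expand T -> U a a T
step 2: stack=$ T a a U  input=a a c x $  — expand U -> λ
step 3: stack=$ T a a  input=a a c x $  — match a
step 4: stack=$ T a  input=a c x $  — match a
step 5: stack=$ T  input=c x $  — expand T -> c x P
Stack after step 5: $ P x c (top = c).

c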